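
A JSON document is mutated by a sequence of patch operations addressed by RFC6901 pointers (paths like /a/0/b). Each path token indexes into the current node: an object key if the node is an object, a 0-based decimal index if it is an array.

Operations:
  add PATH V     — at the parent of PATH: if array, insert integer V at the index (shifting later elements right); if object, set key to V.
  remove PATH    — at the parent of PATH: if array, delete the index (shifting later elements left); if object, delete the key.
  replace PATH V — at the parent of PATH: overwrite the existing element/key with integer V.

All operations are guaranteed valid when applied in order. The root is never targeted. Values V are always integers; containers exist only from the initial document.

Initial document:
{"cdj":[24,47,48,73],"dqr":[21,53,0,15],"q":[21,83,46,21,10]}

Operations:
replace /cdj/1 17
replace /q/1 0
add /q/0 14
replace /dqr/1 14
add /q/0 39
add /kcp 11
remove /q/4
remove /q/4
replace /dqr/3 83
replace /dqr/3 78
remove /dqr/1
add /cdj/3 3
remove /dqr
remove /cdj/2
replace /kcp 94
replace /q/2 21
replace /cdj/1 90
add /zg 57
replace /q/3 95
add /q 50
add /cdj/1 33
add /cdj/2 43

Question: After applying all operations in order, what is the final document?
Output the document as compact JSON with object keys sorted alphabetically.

Answer: {"cdj":[24,33,43,90,3,73],"kcp":94,"q":50,"zg":57}

Derivation:
After op 1 (replace /cdj/1 17): {"cdj":[24,17,48,73],"dqr":[21,53,0,15],"q":[21,83,46,21,10]}
After op 2 (replace /q/1 0): {"cdj":[24,17,48,73],"dqr":[21,53,0,15],"q":[21,0,46,21,10]}
After op 3 (add /q/0 14): {"cdj":[24,17,48,73],"dqr":[21,53,0,15],"q":[14,21,0,46,21,10]}
After op 4 (replace /dqr/1 14): {"cdj":[24,17,48,73],"dqr":[21,14,0,15],"q":[14,21,0,46,21,10]}
After op 5 (add /q/0 39): {"cdj":[24,17,48,73],"dqr":[21,14,0,15],"q":[39,14,21,0,46,21,10]}
After op 6 (add /kcp 11): {"cdj":[24,17,48,73],"dqr":[21,14,0,15],"kcp":11,"q":[39,14,21,0,46,21,10]}
After op 7 (remove /q/4): {"cdj":[24,17,48,73],"dqr":[21,14,0,15],"kcp":11,"q":[39,14,21,0,21,10]}
After op 8 (remove /q/4): {"cdj":[24,17,48,73],"dqr":[21,14,0,15],"kcp":11,"q":[39,14,21,0,10]}
After op 9 (replace /dqr/3 83): {"cdj":[24,17,48,73],"dqr":[21,14,0,83],"kcp":11,"q":[39,14,21,0,10]}
After op 10 (replace /dqr/3 78): {"cdj":[24,17,48,73],"dqr":[21,14,0,78],"kcp":11,"q":[39,14,21,0,10]}
After op 11 (remove /dqr/1): {"cdj":[24,17,48,73],"dqr":[21,0,78],"kcp":11,"q":[39,14,21,0,10]}
After op 12 (add /cdj/3 3): {"cdj":[24,17,48,3,73],"dqr":[21,0,78],"kcp":11,"q":[39,14,21,0,10]}
After op 13 (remove /dqr): {"cdj":[24,17,48,3,73],"kcp":11,"q":[39,14,21,0,10]}
After op 14 (remove /cdj/2): {"cdj":[24,17,3,73],"kcp":11,"q":[39,14,21,0,10]}
After op 15 (replace /kcp 94): {"cdj":[24,17,3,73],"kcp":94,"q":[39,14,21,0,10]}
After op 16 (replace /q/2 21): {"cdj":[24,17,3,73],"kcp":94,"q":[39,14,21,0,10]}
After op 17 (replace /cdj/1 90): {"cdj":[24,90,3,73],"kcp":94,"q":[39,14,21,0,10]}
After op 18 (add /zg 57): {"cdj":[24,90,3,73],"kcp":94,"q":[39,14,21,0,10],"zg":57}
After op 19 (replace /q/3 95): {"cdj":[24,90,3,73],"kcp":94,"q":[39,14,21,95,10],"zg":57}
After op 20 (add /q 50): {"cdj":[24,90,3,73],"kcp":94,"q":50,"zg":57}
After op 21 (add /cdj/1 33): {"cdj":[24,33,90,3,73],"kcp":94,"q":50,"zg":57}
After op 22 (add /cdj/2 43): {"cdj":[24,33,43,90,3,73],"kcp":94,"q":50,"zg":57}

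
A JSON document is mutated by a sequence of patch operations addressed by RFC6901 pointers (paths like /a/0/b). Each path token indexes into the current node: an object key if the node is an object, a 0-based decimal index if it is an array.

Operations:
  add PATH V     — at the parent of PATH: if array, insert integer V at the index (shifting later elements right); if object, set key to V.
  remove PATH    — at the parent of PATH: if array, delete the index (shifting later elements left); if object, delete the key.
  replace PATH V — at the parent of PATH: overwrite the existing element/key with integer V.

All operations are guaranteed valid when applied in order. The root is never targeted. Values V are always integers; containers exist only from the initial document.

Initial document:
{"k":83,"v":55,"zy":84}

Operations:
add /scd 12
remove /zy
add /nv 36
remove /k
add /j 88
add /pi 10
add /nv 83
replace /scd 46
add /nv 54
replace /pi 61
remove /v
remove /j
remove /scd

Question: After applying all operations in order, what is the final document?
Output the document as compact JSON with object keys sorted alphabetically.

After op 1 (add /scd 12): {"k":83,"scd":12,"v":55,"zy":84}
After op 2 (remove /zy): {"k":83,"scd":12,"v":55}
After op 3 (add /nv 36): {"k":83,"nv":36,"scd":12,"v":55}
After op 4 (remove /k): {"nv":36,"scd":12,"v":55}
After op 5 (add /j 88): {"j":88,"nv":36,"scd":12,"v":55}
After op 6 (add /pi 10): {"j":88,"nv":36,"pi":10,"scd":12,"v":55}
After op 7 (add /nv 83): {"j":88,"nv":83,"pi":10,"scd":12,"v":55}
After op 8 (replace /scd 46): {"j":88,"nv":83,"pi":10,"scd":46,"v":55}
After op 9 (add /nv 54): {"j":88,"nv":54,"pi":10,"scd":46,"v":55}
After op 10 (replace /pi 61): {"j":88,"nv":54,"pi":61,"scd":46,"v":55}
After op 11 (remove /v): {"j":88,"nv":54,"pi":61,"scd":46}
After op 12 (remove /j): {"nv":54,"pi":61,"scd":46}
After op 13 (remove /scd): {"nv":54,"pi":61}

Answer: {"nv":54,"pi":61}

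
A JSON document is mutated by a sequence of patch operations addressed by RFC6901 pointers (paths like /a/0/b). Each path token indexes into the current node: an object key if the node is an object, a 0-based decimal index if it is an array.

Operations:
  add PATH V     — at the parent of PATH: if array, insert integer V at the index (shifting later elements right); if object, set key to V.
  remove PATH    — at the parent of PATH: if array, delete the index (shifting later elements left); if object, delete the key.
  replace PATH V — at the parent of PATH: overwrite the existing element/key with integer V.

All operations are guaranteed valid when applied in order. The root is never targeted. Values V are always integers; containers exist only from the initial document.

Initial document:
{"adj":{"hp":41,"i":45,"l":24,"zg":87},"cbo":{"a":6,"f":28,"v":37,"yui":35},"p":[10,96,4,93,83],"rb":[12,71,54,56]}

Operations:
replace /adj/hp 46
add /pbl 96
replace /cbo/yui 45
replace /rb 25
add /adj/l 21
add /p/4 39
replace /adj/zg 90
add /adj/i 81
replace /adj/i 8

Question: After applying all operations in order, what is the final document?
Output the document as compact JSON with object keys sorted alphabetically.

After op 1 (replace /adj/hp 46): {"adj":{"hp":46,"i":45,"l":24,"zg":87},"cbo":{"a":6,"f":28,"v":37,"yui":35},"p":[10,96,4,93,83],"rb":[12,71,54,56]}
After op 2 (add /pbl 96): {"adj":{"hp":46,"i":45,"l":24,"zg":87},"cbo":{"a":6,"f":28,"v":37,"yui":35},"p":[10,96,4,93,83],"pbl":96,"rb":[12,71,54,56]}
After op 3 (replace /cbo/yui 45): {"adj":{"hp":46,"i":45,"l":24,"zg":87},"cbo":{"a":6,"f":28,"v":37,"yui":45},"p":[10,96,4,93,83],"pbl":96,"rb":[12,71,54,56]}
After op 4 (replace /rb 25): {"adj":{"hp":46,"i":45,"l":24,"zg":87},"cbo":{"a":6,"f":28,"v":37,"yui":45},"p":[10,96,4,93,83],"pbl":96,"rb":25}
After op 5 (add /adj/l 21): {"adj":{"hp":46,"i":45,"l":21,"zg":87},"cbo":{"a":6,"f":28,"v":37,"yui":45},"p":[10,96,4,93,83],"pbl":96,"rb":25}
After op 6 (add /p/4 39): {"adj":{"hp":46,"i":45,"l":21,"zg":87},"cbo":{"a":6,"f":28,"v":37,"yui":45},"p":[10,96,4,93,39,83],"pbl":96,"rb":25}
After op 7 (replace /adj/zg 90): {"adj":{"hp":46,"i":45,"l":21,"zg":90},"cbo":{"a":6,"f":28,"v":37,"yui":45},"p":[10,96,4,93,39,83],"pbl":96,"rb":25}
After op 8 (add /adj/i 81): {"adj":{"hp":46,"i":81,"l":21,"zg":90},"cbo":{"a":6,"f":28,"v":37,"yui":45},"p":[10,96,4,93,39,83],"pbl":96,"rb":25}
After op 9 (replace /adj/i 8): {"adj":{"hp":46,"i":8,"l":21,"zg":90},"cbo":{"a":6,"f":28,"v":37,"yui":45},"p":[10,96,4,93,39,83],"pbl":96,"rb":25}

Answer: {"adj":{"hp":46,"i":8,"l":21,"zg":90},"cbo":{"a":6,"f":28,"v":37,"yui":45},"p":[10,96,4,93,39,83],"pbl":96,"rb":25}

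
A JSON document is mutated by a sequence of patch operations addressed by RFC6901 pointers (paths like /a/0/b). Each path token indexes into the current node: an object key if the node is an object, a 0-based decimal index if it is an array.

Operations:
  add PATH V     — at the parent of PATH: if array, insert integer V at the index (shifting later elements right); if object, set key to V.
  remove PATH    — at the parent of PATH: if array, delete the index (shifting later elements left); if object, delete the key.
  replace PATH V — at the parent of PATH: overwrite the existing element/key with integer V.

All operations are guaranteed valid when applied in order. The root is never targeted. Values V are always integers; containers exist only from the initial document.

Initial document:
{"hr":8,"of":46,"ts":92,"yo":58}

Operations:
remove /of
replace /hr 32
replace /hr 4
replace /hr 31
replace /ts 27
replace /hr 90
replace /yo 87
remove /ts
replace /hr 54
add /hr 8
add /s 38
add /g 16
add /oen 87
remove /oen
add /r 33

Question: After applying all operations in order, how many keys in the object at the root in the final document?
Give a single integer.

After op 1 (remove /of): {"hr":8,"ts":92,"yo":58}
After op 2 (replace /hr 32): {"hr":32,"ts":92,"yo":58}
After op 3 (replace /hr 4): {"hr":4,"ts":92,"yo":58}
After op 4 (replace /hr 31): {"hr":31,"ts":92,"yo":58}
After op 5 (replace /ts 27): {"hr":31,"ts":27,"yo":58}
After op 6 (replace /hr 90): {"hr":90,"ts":27,"yo":58}
After op 7 (replace /yo 87): {"hr":90,"ts":27,"yo":87}
After op 8 (remove /ts): {"hr":90,"yo":87}
After op 9 (replace /hr 54): {"hr":54,"yo":87}
After op 10 (add /hr 8): {"hr":8,"yo":87}
After op 11 (add /s 38): {"hr":8,"s":38,"yo":87}
After op 12 (add /g 16): {"g":16,"hr":8,"s":38,"yo":87}
After op 13 (add /oen 87): {"g":16,"hr":8,"oen":87,"s":38,"yo":87}
After op 14 (remove /oen): {"g":16,"hr":8,"s":38,"yo":87}
After op 15 (add /r 33): {"g":16,"hr":8,"r":33,"s":38,"yo":87}
Size at the root: 5

Answer: 5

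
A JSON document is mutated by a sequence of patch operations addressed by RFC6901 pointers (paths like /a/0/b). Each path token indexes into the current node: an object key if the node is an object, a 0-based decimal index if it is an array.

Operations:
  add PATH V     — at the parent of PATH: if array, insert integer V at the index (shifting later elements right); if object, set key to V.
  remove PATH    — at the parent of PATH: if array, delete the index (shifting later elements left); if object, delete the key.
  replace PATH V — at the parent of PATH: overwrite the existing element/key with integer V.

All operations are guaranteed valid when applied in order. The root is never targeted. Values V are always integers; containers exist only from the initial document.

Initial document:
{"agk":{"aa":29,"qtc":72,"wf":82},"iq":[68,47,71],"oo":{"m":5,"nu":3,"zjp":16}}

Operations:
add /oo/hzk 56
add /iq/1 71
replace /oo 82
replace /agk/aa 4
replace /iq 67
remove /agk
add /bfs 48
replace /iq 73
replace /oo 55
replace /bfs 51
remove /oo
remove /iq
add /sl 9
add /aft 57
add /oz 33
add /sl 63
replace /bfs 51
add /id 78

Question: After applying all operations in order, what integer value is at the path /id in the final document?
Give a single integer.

After op 1 (add /oo/hzk 56): {"agk":{"aa":29,"qtc":72,"wf":82},"iq":[68,47,71],"oo":{"hzk":56,"m":5,"nu":3,"zjp":16}}
After op 2 (add /iq/1 71): {"agk":{"aa":29,"qtc":72,"wf":82},"iq":[68,71,47,71],"oo":{"hzk":56,"m":5,"nu":3,"zjp":16}}
After op 3 (replace /oo 82): {"agk":{"aa":29,"qtc":72,"wf":82},"iq":[68,71,47,71],"oo":82}
After op 4 (replace /agk/aa 4): {"agk":{"aa":4,"qtc":72,"wf":82},"iq":[68,71,47,71],"oo":82}
After op 5 (replace /iq 67): {"agk":{"aa":4,"qtc":72,"wf":82},"iq":67,"oo":82}
After op 6 (remove /agk): {"iq":67,"oo":82}
After op 7 (add /bfs 48): {"bfs":48,"iq":67,"oo":82}
After op 8 (replace /iq 73): {"bfs":48,"iq":73,"oo":82}
After op 9 (replace /oo 55): {"bfs":48,"iq":73,"oo":55}
After op 10 (replace /bfs 51): {"bfs":51,"iq":73,"oo":55}
After op 11 (remove /oo): {"bfs":51,"iq":73}
After op 12 (remove /iq): {"bfs":51}
After op 13 (add /sl 9): {"bfs":51,"sl":9}
After op 14 (add /aft 57): {"aft":57,"bfs":51,"sl":9}
After op 15 (add /oz 33): {"aft":57,"bfs":51,"oz":33,"sl":9}
After op 16 (add /sl 63): {"aft":57,"bfs":51,"oz":33,"sl":63}
After op 17 (replace /bfs 51): {"aft":57,"bfs":51,"oz":33,"sl":63}
After op 18 (add /id 78): {"aft":57,"bfs":51,"id":78,"oz":33,"sl":63}
Value at /id: 78

Answer: 78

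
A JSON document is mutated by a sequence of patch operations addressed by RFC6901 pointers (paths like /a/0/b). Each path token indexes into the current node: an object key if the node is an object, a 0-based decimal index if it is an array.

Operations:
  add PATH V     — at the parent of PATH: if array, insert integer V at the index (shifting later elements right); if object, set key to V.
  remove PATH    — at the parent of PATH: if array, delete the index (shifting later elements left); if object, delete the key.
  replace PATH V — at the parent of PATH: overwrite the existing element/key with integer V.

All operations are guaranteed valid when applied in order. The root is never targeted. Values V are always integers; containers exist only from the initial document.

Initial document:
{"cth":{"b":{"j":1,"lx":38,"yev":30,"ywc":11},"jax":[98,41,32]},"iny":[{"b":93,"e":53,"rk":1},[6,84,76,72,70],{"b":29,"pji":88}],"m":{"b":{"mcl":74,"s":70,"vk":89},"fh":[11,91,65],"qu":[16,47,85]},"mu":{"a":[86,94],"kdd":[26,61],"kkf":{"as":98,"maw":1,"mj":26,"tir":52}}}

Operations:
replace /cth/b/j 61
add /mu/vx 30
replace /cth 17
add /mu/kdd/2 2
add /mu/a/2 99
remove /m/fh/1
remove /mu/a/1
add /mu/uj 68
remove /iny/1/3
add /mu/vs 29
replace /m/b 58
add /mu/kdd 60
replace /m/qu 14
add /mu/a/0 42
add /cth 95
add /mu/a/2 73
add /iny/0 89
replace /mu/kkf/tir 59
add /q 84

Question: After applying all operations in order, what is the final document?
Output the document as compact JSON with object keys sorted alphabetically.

After op 1 (replace /cth/b/j 61): {"cth":{"b":{"j":61,"lx":38,"yev":30,"ywc":11},"jax":[98,41,32]},"iny":[{"b":93,"e":53,"rk":1},[6,84,76,72,70],{"b":29,"pji":88}],"m":{"b":{"mcl":74,"s":70,"vk":89},"fh":[11,91,65],"qu":[16,47,85]},"mu":{"a":[86,94],"kdd":[26,61],"kkf":{"as":98,"maw":1,"mj":26,"tir":52}}}
After op 2 (add /mu/vx 30): {"cth":{"b":{"j":61,"lx":38,"yev":30,"ywc":11},"jax":[98,41,32]},"iny":[{"b":93,"e":53,"rk":1},[6,84,76,72,70],{"b":29,"pji":88}],"m":{"b":{"mcl":74,"s":70,"vk":89},"fh":[11,91,65],"qu":[16,47,85]},"mu":{"a":[86,94],"kdd":[26,61],"kkf":{"as":98,"maw":1,"mj":26,"tir":52},"vx":30}}
After op 3 (replace /cth 17): {"cth":17,"iny":[{"b":93,"e":53,"rk":1},[6,84,76,72,70],{"b":29,"pji":88}],"m":{"b":{"mcl":74,"s":70,"vk":89},"fh":[11,91,65],"qu":[16,47,85]},"mu":{"a":[86,94],"kdd":[26,61],"kkf":{"as":98,"maw":1,"mj":26,"tir":52},"vx":30}}
After op 4 (add /mu/kdd/2 2): {"cth":17,"iny":[{"b":93,"e":53,"rk":1},[6,84,76,72,70],{"b":29,"pji":88}],"m":{"b":{"mcl":74,"s":70,"vk":89},"fh":[11,91,65],"qu":[16,47,85]},"mu":{"a":[86,94],"kdd":[26,61,2],"kkf":{"as":98,"maw":1,"mj":26,"tir":52},"vx":30}}
After op 5 (add /mu/a/2 99): {"cth":17,"iny":[{"b":93,"e":53,"rk":1},[6,84,76,72,70],{"b":29,"pji":88}],"m":{"b":{"mcl":74,"s":70,"vk":89},"fh":[11,91,65],"qu":[16,47,85]},"mu":{"a":[86,94,99],"kdd":[26,61,2],"kkf":{"as":98,"maw":1,"mj":26,"tir":52},"vx":30}}
After op 6 (remove /m/fh/1): {"cth":17,"iny":[{"b":93,"e":53,"rk":1},[6,84,76,72,70],{"b":29,"pji":88}],"m":{"b":{"mcl":74,"s":70,"vk":89},"fh":[11,65],"qu":[16,47,85]},"mu":{"a":[86,94,99],"kdd":[26,61,2],"kkf":{"as":98,"maw":1,"mj":26,"tir":52},"vx":30}}
After op 7 (remove /mu/a/1): {"cth":17,"iny":[{"b":93,"e":53,"rk":1},[6,84,76,72,70],{"b":29,"pji":88}],"m":{"b":{"mcl":74,"s":70,"vk":89},"fh":[11,65],"qu":[16,47,85]},"mu":{"a":[86,99],"kdd":[26,61,2],"kkf":{"as":98,"maw":1,"mj":26,"tir":52},"vx":30}}
After op 8 (add /mu/uj 68): {"cth":17,"iny":[{"b":93,"e":53,"rk":1},[6,84,76,72,70],{"b":29,"pji":88}],"m":{"b":{"mcl":74,"s":70,"vk":89},"fh":[11,65],"qu":[16,47,85]},"mu":{"a":[86,99],"kdd":[26,61,2],"kkf":{"as":98,"maw":1,"mj":26,"tir":52},"uj":68,"vx":30}}
After op 9 (remove /iny/1/3): {"cth":17,"iny":[{"b":93,"e":53,"rk":1},[6,84,76,70],{"b":29,"pji":88}],"m":{"b":{"mcl":74,"s":70,"vk":89},"fh":[11,65],"qu":[16,47,85]},"mu":{"a":[86,99],"kdd":[26,61,2],"kkf":{"as":98,"maw":1,"mj":26,"tir":52},"uj":68,"vx":30}}
After op 10 (add /mu/vs 29): {"cth":17,"iny":[{"b":93,"e":53,"rk":1},[6,84,76,70],{"b":29,"pji":88}],"m":{"b":{"mcl":74,"s":70,"vk":89},"fh":[11,65],"qu":[16,47,85]},"mu":{"a":[86,99],"kdd":[26,61,2],"kkf":{"as":98,"maw":1,"mj":26,"tir":52},"uj":68,"vs":29,"vx":30}}
After op 11 (replace /m/b 58): {"cth":17,"iny":[{"b":93,"e":53,"rk":1},[6,84,76,70],{"b":29,"pji":88}],"m":{"b":58,"fh":[11,65],"qu":[16,47,85]},"mu":{"a":[86,99],"kdd":[26,61,2],"kkf":{"as":98,"maw":1,"mj":26,"tir":52},"uj":68,"vs":29,"vx":30}}
After op 12 (add /mu/kdd 60): {"cth":17,"iny":[{"b":93,"e":53,"rk":1},[6,84,76,70],{"b":29,"pji":88}],"m":{"b":58,"fh":[11,65],"qu":[16,47,85]},"mu":{"a":[86,99],"kdd":60,"kkf":{"as":98,"maw":1,"mj":26,"tir":52},"uj":68,"vs":29,"vx":30}}
After op 13 (replace /m/qu 14): {"cth":17,"iny":[{"b":93,"e":53,"rk":1},[6,84,76,70],{"b":29,"pji":88}],"m":{"b":58,"fh":[11,65],"qu":14},"mu":{"a":[86,99],"kdd":60,"kkf":{"as":98,"maw":1,"mj":26,"tir":52},"uj":68,"vs":29,"vx":30}}
After op 14 (add /mu/a/0 42): {"cth":17,"iny":[{"b":93,"e":53,"rk":1},[6,84,76,70],{"b":29,"pji":88}],"m":{"b":58,"fh":[11,65],"qu":14},"mu":{"a":[42,86,99],"kdd":60,"kkf":{"as":98,"maw":1,"mj":26,"tir":52},"uj":68,"vs":29,"vx":30}}
After op 15 (add /cth 95): {"cth":95,"iny":[{"b":93,"e":53,"rk":1},[6,84,76,70],{"b":29,"pji":88}],"m":{"b":58,"fh":[11,65],"qu":14},"mu":{"a":[42,86,99],"kdd":60,"kkf":{"as":98,"maw":1,"mj":26,"tir":52},"uj":68,"vs":29,"vx":30}}
After op 16 (add /mu/a/2 73): {"cth":95,"iny":[{"b":93,"e":53,"rk":1},[6,84,76,70],{"b":29,"pji":88}],"m":{"b":58,"fh":[11,65],"qu":14},"mu":{"a":[42,86,73,99],"kdd":60,"kkf":{"as":98,"maw":1,"mj":26,"tir":52},"uj":68,"vs":29,"vx":30}}
After op 17 (add /iny/0 89): {"cth":95,"iny":[89,{"b":93,"e":53,"rk":1},[6,84,76,70],{"b":29,"pji":88}],"m":{"b":58,"fh":[11,65],"qu":14},"mu":{"a":[42,86,73,99],"kdd":60,"kkf":{"as":98,"maw":1,"mj":26,"tir":52},"uj":68,"vs":29,"vx":30}}
After op 18 (replace /mu/kkf/tir 59): {"cth":95,"iny":[89,{"b":93,"e":53,"rk":1},[6,84,76,70],{"b":29,"pji":88}],"m":{"b":58,"fh":[11,65],"qu":14},"mu":{"a":[42,86,73,99],"kdd":60,"kkf":{"as":98,"maw":1,"mj":26,"tir":59},"uj":68,"vs":29,"vx":30}}
After op 19 (add /q 84): {"cth":95,"iny":[89,{"b":93,"e":53,"rk":1},[6,84,76,70],{"b":29,"pji":88}],"m":{"b":58,"fh":[11,65],"qu":14},"mu":{"a":[42,86,73,99],"kdd":60,"kkf":{"as":98,"maw":1,"mj":26,"tir":59},"uj":68,"vs":29,"vx":30},"q":84}

Answer: {"cth":95,"iny":[89,{"b":93,"e":53,"rk":1},[6,84,76,70],{"b":29,"pji":88}],"m":{"b":58,"fh":[11,65],"qu":14},"mu":{"a":[42,86,73,99],"kdd":60,"kkf":{"as":98,"maw":1,"mj":26,"tir":59},"uj":68,"vs":29,"vx":30},"q":84}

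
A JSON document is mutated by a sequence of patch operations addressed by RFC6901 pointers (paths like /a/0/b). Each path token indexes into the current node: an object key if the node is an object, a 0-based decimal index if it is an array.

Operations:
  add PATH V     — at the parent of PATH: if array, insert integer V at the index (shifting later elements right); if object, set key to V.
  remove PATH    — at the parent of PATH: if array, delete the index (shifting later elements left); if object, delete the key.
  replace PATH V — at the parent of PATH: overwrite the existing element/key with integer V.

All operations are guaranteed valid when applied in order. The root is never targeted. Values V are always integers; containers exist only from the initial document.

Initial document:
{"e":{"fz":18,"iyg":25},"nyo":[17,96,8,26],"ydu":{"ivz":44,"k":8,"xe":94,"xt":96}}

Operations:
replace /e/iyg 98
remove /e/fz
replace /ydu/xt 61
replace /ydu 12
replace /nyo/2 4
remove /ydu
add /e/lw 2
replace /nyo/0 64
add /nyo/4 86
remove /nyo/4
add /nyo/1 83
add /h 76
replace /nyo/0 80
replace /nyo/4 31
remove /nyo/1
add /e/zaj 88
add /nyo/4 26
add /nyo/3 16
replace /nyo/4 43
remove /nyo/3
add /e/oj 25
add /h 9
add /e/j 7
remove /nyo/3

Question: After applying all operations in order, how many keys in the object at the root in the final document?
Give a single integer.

After op 1 (replace /e/iyg 98): {"e":{"fz":18,"iyg":98},"nyo":[17,96,8,26],"ydu":{"ivz":44,"k":8,"xe":94,"xt":96}}
After op 2 (remove /e/fz): {"e":{"iyg":98},"nyo":[17,96,8,26],"ydu":{"ivz":44,"k":8,"xe":94,"xt":96}}
After op 3 (replace /ydu/xt 61): {"e":{"iyg":98},"nyo":[17,96,8,26],"ydu":{"ivz":44,"k":8,"xe":94,"xt":61}}
After op 4 (replace /ydu 12): {"e":{"iyg":98},"nyo":[17,96,8,26],"ydu":12}
After op 5 (replace /nyo/2 4): {"e":{"iyg":98},"nyo":[17,96,4,26],"ydu":12}
After op 6 (remove /ydu): {"e":{"iyg":98},"nyo":[17,96,4,26]}
After op 7 (add /e/lw 2): {"e":{"iyg":98,"lw":2},"nyo":[17,96,4,26]}
After op 8 (replace /nyo/0 64): {"e":{"iyg":98,"lw":2},"nyo":[64,96,4,26]}
After op 9 (add /nyo/4 86): {"e":{"iyg":98,"lw":2},"nyo":[64,96,4,26,86]}
After op 10 (remove /nyo/4): {"e":{"iyg":98,"lw":2},"nyo":[64,96,4,26]}
After op 11 (add /nyo/1 83): {"e":{"iyg":98,"lw":2},"nyo":[64,83,96,4,26]}
After op 12 (add /h 76): {"e":{"iyg":98,"lw":2},"h":76,"nyo":[64,83,96,4,26]}
After op 13 (replace /nyo/0 80): {"e":{"iyg":98,"lw":2},"h":76,"nyo":[80,83,96,4,26]}
After op 14 (replace /nyo/4 31): {"e":{"iyg":98,"lw":2},"h":76,"nyo":[80,83,96,4,31]}
After op 15 (remove /nyo/1): {"e":{"iyg":98,"lw":2},"h":76,"nyo":[80,96,4,31]}
After op 16 (add /e/zaj 88): {"e":{"iyg":98,"lw":2,"zaj":88},"h":76,"nyo":[80,96,4,31]}
After op 17 (add /nyo/4 26): {"e":{"iyg":98,"lw":2,"zaj":88},"h":76,"nyo":[80,96,4,31,26]}
After op 18 (add /nyo/3 16): {"e":{"iyg":98,"lw":2,"zaj":88},"h":76,"nyo":[80,96,4,16,31,26]}
After op 19 (replace /nyo/4 43): {"e":{"iyg":98,"lw":2,"zaj":88},"h":76,"nyo":[80,96,4,16,43,26]}
After op 20 (remove /nyo/3): {"e":{"iyg":98,"lw":2,"zaj":88},"h":76,"nyo":[80,96,4,43,26]}
After op 21 (add /e/oj 25): {"e":{"iyg":98,"lw":2,"oj":25,"zaj":88},"h":76,"nyo":[80,96,4,43,26]}
After op 22 (add /h 9): {"e":{"iyg":98,"lw":2,"oj":25,"zaj":88},"h":9,"nyo":[80,96,4,43,26]}
After op 23 (add /e/j 7): {"e":{"iyg":98,"j":7,"lw":2,"oj":25,"zaj":88},"h":9,"nyo":[80,96,4,43,26]}
After op 24 (remove /nyo/3): {"e":{"iyg":98,"j":7,"lw":2,"oj":25,"zaj":88},"h":9,"nyo":[80,96,4,26]}
Size at the root: 3

Answer: 3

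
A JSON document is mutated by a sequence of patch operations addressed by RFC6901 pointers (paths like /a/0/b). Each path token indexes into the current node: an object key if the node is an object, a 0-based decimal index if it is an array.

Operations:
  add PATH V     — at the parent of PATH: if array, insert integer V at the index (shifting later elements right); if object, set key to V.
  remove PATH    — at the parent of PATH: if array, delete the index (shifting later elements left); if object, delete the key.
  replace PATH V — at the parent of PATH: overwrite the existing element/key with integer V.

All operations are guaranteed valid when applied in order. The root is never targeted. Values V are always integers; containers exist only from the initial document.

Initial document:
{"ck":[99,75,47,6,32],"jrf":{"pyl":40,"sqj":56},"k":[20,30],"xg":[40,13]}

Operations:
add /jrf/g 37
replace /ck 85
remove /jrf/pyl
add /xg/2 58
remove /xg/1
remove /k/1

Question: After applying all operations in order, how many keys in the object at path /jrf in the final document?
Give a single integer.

After op 1 (add /jrf/g 37): {"ck":[99,75,47,6,32],"jrf":{"g":37,"pyl":40,"sqj":56},"k":[20,30],"xg":[40,13]}
After op 2 (replace /ck 85): {"ck":85,"jrf":{"g":37,"pyl":40,"sqj":56},"k":[20,30],"xg":[40,13]}
After op 3 (remove /jrf/pyl): {"ck":85,"jrf":{"g":37,"sqj":56},"k":[20,30],"xg":[40,13]}
After op 4 (add /xg/2 58): {"ck":85,"jrf":{"g":37,"sqj":56},"k":[20,30],"xg":[40,13,58]}
After op 5 (remove /xg/1): {"ck":85,"jrf":{"g":37,"sqj":56},"k":[20,30],"xg":[40,58]}
After op 6 (remove /k/1): {"ck":85,"jrf":{"g":37,"sqj":56},"k":[20],"xg":[40,58]}
Size at path /jrf: 2

Answer: 2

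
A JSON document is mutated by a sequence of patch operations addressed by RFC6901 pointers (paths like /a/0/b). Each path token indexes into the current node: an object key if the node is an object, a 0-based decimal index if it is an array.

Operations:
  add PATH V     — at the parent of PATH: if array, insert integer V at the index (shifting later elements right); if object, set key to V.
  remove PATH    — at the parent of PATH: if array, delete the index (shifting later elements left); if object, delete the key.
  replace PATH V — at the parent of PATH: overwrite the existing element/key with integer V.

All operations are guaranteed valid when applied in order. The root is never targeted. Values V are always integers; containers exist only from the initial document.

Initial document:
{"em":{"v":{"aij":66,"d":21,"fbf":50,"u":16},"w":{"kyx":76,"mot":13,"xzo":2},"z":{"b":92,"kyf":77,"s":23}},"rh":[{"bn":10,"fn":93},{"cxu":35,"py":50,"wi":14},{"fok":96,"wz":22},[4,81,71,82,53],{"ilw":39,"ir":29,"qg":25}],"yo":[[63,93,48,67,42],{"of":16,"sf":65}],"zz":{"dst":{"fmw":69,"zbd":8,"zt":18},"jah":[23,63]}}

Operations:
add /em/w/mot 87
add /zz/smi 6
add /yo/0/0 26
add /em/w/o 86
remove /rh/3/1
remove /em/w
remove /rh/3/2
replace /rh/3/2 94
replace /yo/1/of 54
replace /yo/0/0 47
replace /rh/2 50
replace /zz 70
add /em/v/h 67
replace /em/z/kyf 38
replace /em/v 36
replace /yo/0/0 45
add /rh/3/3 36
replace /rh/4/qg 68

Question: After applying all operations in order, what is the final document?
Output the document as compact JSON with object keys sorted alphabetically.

Answer: {"em":{"v":36,"z":{"b":92,"kyf":38,"s":23}},"rh":[{"bn":10,"fn":93},{"cxu":35,"py":50,"wi":14},50,[4,71,94,36],{"ilw":39,"ir":29,"qg":68}],"yo":[[45,63,93,48,67,42],{"of":54,"sf":65}],"zz":70}

Derivation:
After op 1 (add /em/w/mot 87): {"em":{"v":{"aij":66,"d":21,"fbf":50,"u":16},"w":{"kyx":76,"mot":87,"xzo":2},"z":{"b":92,"kyf":77,"s":23}},"rh":[{"bn":10,"fn":93},{"cxu":35,"py":50,"wi":14},{"fok":96,"wz":22},[4,81,71,82,53],{"ilw":39,"ir":29,"qg":25}],"yo":[[63,93,48,67,42],{"of":16,"sf":65}],"zz":{"dst":{"fmw":69,"zbd":8,"zt":18},"jah":[23,63]}}
After op 2 (add /zz/smi 6): {"em":{"v":{"aij":66,"d":21,"fbf":50,"u":16},"w":{"kyx":76,"mot":87,"xzo":2},"z":{"b":92,"kyf":77,"s":23}},"rh":[{"bn":10,"fn":93},{"cxu":35,"py":50,"wi":14},{"fok":96,"wz":22},[4,81,71,82,53],{"ilw":39,"ir":29,"qg":25}],"yo":[[63,93,48,67,42],{"of":16,"sf":65}],"zz":{"dst":{"fmw":69,"zbd":8,"zt":18},"jah":[23,63],"smi":6}}
After op 3 (add /yo/0/0 26): {"em":{"v":{"aij":66,"d":21,"fbf":50,"u":16},"w":{"kyx":76,"mot":87,"xzo":2},"z":{"b":92,"kyf":77,"s":23}},"rh":[{"bn":10,"fn":93},{"cxu":35,"py":50,"wi":14},{"fok":96,"wz":22},[4,81,71,82,53],{"ilw":39,"ir":29,"qg":25}],"yo":[[26,63,93,48,67,42],{"of":16,"sf":65}],"zz":{"dst":{"fmw":69,"zbd":8,"zt":18},"jah":[23,63],"smi":6}}
After op 4 (add /em/w/o 86): {"em":{"v":{"aij":66,"d":21,"fbf":50,"u":16},"w":{"kyx":76,"mot":87,"o":86,"xzo":2},"z":{"b":92,"kyf":77,"s":23}},"rh":[{"bn":10,"fn":93},{"cxu":35,"py":50,"wi":14},{"fok":96,"wz":22},[4,81,71,82,53],{"ilw":39,"ir":29,"qg":25}],"yo":[[26,63,93,48,67,42],{"of":16,"sf":65}],"zz":{"dst":{"fmw":69,"zbd":8,"zt":18},"jah":[23,63],"smi":6}}
After op 5 (remove /rh/3/1): {"em":{"v":{"aij":66,"d":21,"fbf":50,"u":16},"w":{"kyx":76,"mot":87,"o":86,"xzo":2},"z":{"b":92,"kyf":77,"s":23}},"rh":[{"bn":10,"fn":93},{"cxu":35,"py":50,"wi":14},{"fok":96,"wz":22},[4,71,82,53],{"ilw":39,"ir":29,"qg":25}],"yo":[[26,63,93,48,67,42],{"of":16,"sf":65}],"zz":{"dst":{"fmw":69,"zbd":8,"zt":18},"jah":[23,63],"smi":6}}
After op 6 (remove /em/w): {"em":{"v":{"aij":66,"d":21,"fbf":50,"u":16},"z":{"b":92,"kyf":77,"s":23}},"rh":[{"bn":10,"fn":93},{"cxu":35,"py":50,"wi":14},{"fok":96,"wz":22},[4,71,82,53],{"ilw":39,"ir":29,"qg":25}],"yo":[[26,63,93,48,67,42],{"of":16,"sf":65}],"zz":{"dst":{"fmw":69,"zbd":8,"zt":18},"jah":[23,63],"smi":6}}
After op 7 (remove /rh/3/2): {"em":{"v":{"aij":66,"d":21,"fbf":50,"u":16},"z":{"b":92,"kyf":77,"s":23}},"rh":[{"bn":10,"fn":93},{"cxu":35,"py":50,"wi":14},{"fok":96,"wz":22},[4,71,53],{"ilw":39,"ir":29,"qg":25}],"yo":[[26,63,93,48,67,42],{"of":16,"sf":65}],"zz":{"dst":{"fmw":69,"zbd":8,"zt":18},"jah":[23,63],"smi":6}}
After op 8 (replace /rh/3/2 94): {"em":{"v":{"aij":66,"d":21,"fbf":50,"u":16},"z":{"b":92,"kyf":77,"s":23}},"rh":[{"bn":10,"fn":93},{"cxu":35,"py":50,"wi":14},{"fok":96,"wz":22},[4,71,94],{"ilw":39,"ir":29,"qg":25}],"yo":[[26,63,93,48,67,42],{"of":16,"sf":65}],"zz":{"dst":{"fmw":69,"zbd":8,"zt":18},"jah":[23,63],"smi":6}}
After op 9 (replace /yo/1/of 54): {"em":{"v":{"aij":66,"d":21,"fbf":50,"u":16},"z":{"b":92,"kyf":77,"s":23}},"rh":[{"bn":10,"fn":93},{"cxu":35,"py":50,"wi":14},{"fok":96,"wz":22},[4,71,94],{"ilw":39,"ir":29,"qg":25}],"yo":[[26,63,93,48,67,42],{"of":54,"sf":65}],"zz":{"dst":{"fmw":69,"zbd":8,"zt":18},"jah":[23,63],"smi":6}}
After op 10 (replace /yo/0/0 47): {"em":{"v":{"aij":66,"d":21,"fbf":50,"u":16},"z":{"b":92,"kyf":77,"s":23}},"rh":[{"bn":10,"fn":93},{"cxu":35,"py":50,"wi":14},{"fok":96,"wz":22},[4,71,94],{"ilw":39,"ir":29,"qg":25}],"yo":[[47,63,93,48,67,42],{"of":54,"sf":65}],"zz":{"dst":{"fmw":69,"zbd":8,"zt":18},"jah":[23,63],"smi":6}}
After op 11 (replace /rh/2 50): {"em":{"v":{"aij":66,"d":21,"fbf":50,"u":16},"z":{"b":92,"kyf":77,"s":23}},"rh":[{"bn":10,"fn":93},{"cxu":35,"py":50,"wi":14},50,[4,71,94],{"ilw":39,"ir":29,"qg":25}],"yo":[[47,63,93,48,67,42],{"of":54,"sf":65}],"zz":{"dst":{"fmw":69,"zbd":8,"zt":18},"jah":[23,63],"smi":6}}
After op 12 (replace /zz 70): {"em":{"v":{"aij":66,"d":21,"fbf":50,"u":16},"z":{"b":92,"kyf":77,"s":23}},"rh":[{"bn":10,"fn":93},{"cxu":35,"py":50,"wi":14},50,[4,71,94],{"ilw":39,"ir":29,"qg":25}],"yo":[[47,63,93,48,67,42],{"of":54,"sf":65}],"zz":70}
After op 13 (add /em/v/h 67): {"em":{"v":{"aij":66,"d":21,"fbf":50,"h":67,"u":16},"z":{"b":92,"kyf":77,"s":23}},"rh":[{"bn":10,"fn":93},{"cxu":35,"py":50,"wi":14},50,[4,71,94],{"ilw":39,"ir":29,"qg":25}],"yo":[[47,63,93,48,67,42],{"of":54,"sf":65}],"zz":70}
After op 14 (replace /em/z/kyf 38): {"em":{"v":{"aij":66,"d":21,"fbf":50,"h":67,"u":16},"z":{"b":92,"kyf":38,"s":23}},"rh":[{"bn":10,"fn":93},{"cxu":35,"py":50,"wi":14},50,[4,71,94],{"ilw":39,"ir":29,"qg":25}],"yo":[[47,63,93,48,67,42],{"of":54,"sf":65}],"zz":70}
After op 15 (replace /em/v 36): {"em":{"v":36,"z":{"b":92,"kyf":38,"s":23}},"rh":[{"bn":10,"fn":93},{"cxu":35,"py":50,"wi":14},50,[4,71,94],{"ilw":39,"ir":29,"qg":25}],"yo":[[47,63,93,48,67,42],{"of":54,"sf":65}],"zz":70}
After op 16 (replace /yo/0/0 45): {"em":{"v":36,"z":{"b":92,"kyf":38,"s":23}},"rh":[{"bn":10,"fn":93},{"cxu":35,"py":50,"wi":14},50,[4,71,94],{"ilw":39,"ir":29,"qg":25}],"yo":[[45,63,93,48,67,42],{"of":54,"sf":65}],"zz":70}
After op 17 (add /rh/3/3 36): {"em":{"v":36,"z":{"b":92,"kyf":38,"s":23}},"rh":[{"bn":10,"fn":93},{"cxu":35,"py":50,"wi":14},50,[4,71,94,36],{"ilw":39,"ir":29,"qg":25}],"yo":[[45,63,93,48,67,42],{"of":54,"sf":65}],"zz":70}
After op 18 (replace /rh/4/qg 68): {"em":{"v":36,"z":{"b":92,"kyf":38,"s":23}},"rh":[{"bn":10,"fn":93},{"cxu":35,"py":50,"wi":14},50,[4,71,94,36],{"ilw":39,"ir":29,"qg":68}],"yo":[[45,63,93,48,67,42],{"of":54,"sf":65}],"zz":70}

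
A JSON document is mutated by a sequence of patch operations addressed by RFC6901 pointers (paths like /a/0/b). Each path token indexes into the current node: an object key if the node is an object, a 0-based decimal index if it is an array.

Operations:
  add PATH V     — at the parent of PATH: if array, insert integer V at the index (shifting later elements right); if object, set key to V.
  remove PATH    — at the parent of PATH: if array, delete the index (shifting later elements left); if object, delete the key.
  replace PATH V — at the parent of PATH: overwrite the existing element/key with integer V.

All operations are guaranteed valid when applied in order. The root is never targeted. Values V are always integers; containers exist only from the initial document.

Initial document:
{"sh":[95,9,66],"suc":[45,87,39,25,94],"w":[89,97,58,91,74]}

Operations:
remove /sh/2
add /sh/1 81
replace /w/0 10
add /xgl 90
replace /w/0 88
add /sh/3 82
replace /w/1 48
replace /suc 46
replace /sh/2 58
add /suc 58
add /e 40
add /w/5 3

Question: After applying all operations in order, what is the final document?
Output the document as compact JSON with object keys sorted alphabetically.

After op 1 (remove /sh/2): {"sh":[95,9],"suc":[45,87,39,25,94],"w":[89,97,58,91,74]}
After op 2 (add /sh/1 81): {"sh":[95,81,9],"suc":[45,87,39,25,94],"w":[89,97,58,91,74]}
After op 3 (replace /w/0 10): {"sh":[95,81,9],"suc":[45,87,39,25,94],"w":[10,97,58,91,74]}
After op 4 (add /xgl 90): {"sh":[95,81,9],"suc":[45,87,39,25,94],"w":[10,97,58,91,74],"xgl":90}
After op 5 (replace /w/0 88): {"sh":[95,81,9],"suc":[45,87,39,25,94],"w":[88,97,58,91,74],"xgl":90}
After op 6 (add /sh/3 82): {"sh":[95,81,9,82],"suc":[45,87,39,25,94],"w":[88,97,58,91,74],"xgl":90}
After op 7 (replace /w/1 48): {"sh":[95,81,9,82],"suc":[45,87,39,25,94],"w":[88,48,58,91,74],"xgl":90}
After op 8 (replace /suc 46): {"sh":[95,81,9,82],"suc":46,"w":[88,48,58,91,74],"xgl":90}
After op 9 (replace /sh/2 58): {"sh":[95,81,58,82],"suc":46,"w":[88,48,58,91,74],"xgl":90}
After op 10 (add /suc 58): {"sh":[95,81,58,82],"suc":58,"w":[88,48,58,91,74],"xgl":90}
After op 11 (add /e 40): {"e":40,"sh":[95,81,58,82],"suc":58,"w":[88,48,58,91,74],"xgl":90}
After op 12 (add /w/5 3): {"e":40,"sh":[95,81,58,82],"suc":58,"w":[88,48,58,91,74,3],"xgl":90}

Answer: {"e":40,"sh":[95,81,58,82],"suc":58,"w":[88,48,58,91,74,3],"xgl":90}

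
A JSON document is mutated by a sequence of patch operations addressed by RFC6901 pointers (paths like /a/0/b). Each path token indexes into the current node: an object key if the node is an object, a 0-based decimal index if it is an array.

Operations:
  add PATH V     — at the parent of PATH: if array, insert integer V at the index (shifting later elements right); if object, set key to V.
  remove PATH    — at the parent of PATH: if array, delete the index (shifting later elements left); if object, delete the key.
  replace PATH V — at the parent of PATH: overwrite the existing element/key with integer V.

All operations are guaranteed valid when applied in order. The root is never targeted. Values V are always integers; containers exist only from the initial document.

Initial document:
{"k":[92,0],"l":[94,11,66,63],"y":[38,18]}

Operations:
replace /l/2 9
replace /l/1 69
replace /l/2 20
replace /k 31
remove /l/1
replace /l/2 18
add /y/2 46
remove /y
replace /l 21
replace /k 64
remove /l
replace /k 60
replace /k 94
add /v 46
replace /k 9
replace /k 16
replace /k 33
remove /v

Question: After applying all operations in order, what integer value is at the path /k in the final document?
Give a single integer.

Answer: 33

Derivation:
After op 1 (replace /l/2 9): {"k":[92,0],"l":[94,11,9,63],"y":[38,18]}
After op 2 (replace /l/1 69): {"k":[92,0],"l":[94,69,9,63],"y":[38,18]}
After op 3 (replace /l/2 20): {"k":[92,0],"l":[94,69,20,63],"y":[38,18]}
After op 4 (replace /k 31): {"k":31,"l":[94,69,20,63],"y":[38,18]}
After op 5 (remove /l/1): {"k":31,"l":[94,20,63],"y":[38,18]}
After op 6 (replace /l/2 18): {"k":31,"l":[94,20,18],"y":[38,18]}
After op 7 (add /y/2 46): {"k":31,"l":[94,20,18],"y":[38,18,46]}
After op 8 (remove /y): {"k":31,"l":[94,20,18]}
After op 9 (replace /l 21): {"k":31,"l":21}
After op 10 (replace /k 64): {"k":64,"l":21}
After op 11 (remove /l): {"k":64}
After op 12 (replace /k 60): {"k":60}
After op 13 (replace /k 94): {"k":94}
After op 14 (add /v 46): {"k":94,"v":46}
After op 15 (replace /k 9): {"k":9,"v":46}
After op 16 (replace /k 16): {"k":16,"v":46}
After op 17 (replace /k 33): {"k":33,"v":46}
After op 18 (remove /v): {"k":33}
Value at /k: 33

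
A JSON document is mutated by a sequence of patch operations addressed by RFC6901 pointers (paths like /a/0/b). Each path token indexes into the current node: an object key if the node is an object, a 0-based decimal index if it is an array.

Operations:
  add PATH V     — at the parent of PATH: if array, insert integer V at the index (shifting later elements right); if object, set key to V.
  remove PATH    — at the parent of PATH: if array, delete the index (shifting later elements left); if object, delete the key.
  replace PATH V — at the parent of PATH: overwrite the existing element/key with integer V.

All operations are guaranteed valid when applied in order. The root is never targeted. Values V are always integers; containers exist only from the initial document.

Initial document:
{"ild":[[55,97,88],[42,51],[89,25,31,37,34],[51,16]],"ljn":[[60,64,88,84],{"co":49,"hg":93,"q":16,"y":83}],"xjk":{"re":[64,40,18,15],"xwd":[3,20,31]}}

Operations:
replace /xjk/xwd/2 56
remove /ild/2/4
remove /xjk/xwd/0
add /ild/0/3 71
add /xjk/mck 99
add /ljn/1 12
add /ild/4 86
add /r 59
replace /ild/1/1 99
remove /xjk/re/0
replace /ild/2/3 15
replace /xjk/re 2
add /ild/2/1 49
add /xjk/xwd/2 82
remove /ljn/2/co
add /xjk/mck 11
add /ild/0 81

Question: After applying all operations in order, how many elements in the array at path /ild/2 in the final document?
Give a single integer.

After op 1 (replace /xjk/xwd/2 56): {"ild":[[55,97,88],[42,51],[89,25,31,37,34],[51,16]],"ljn":[[60,64,88,84],{"co":49,"hg":93,"q":16,"y":83}],"xjk":{"re":[64,40,18,15],"xwd":[3,20,56]}}
After op 2 (remove /ild/2/4): {"ild":[[55,97,88],[42,51],[89,25,31,37],[51,16]],"ljn":[[60,64,88,84],{"co":49,"hg":93,"q":16,"y":83}],"xjk":{"re":[64,40,18,15],"xwd":[3,20,56]}}
After op 3 (remove /xjk/xwd/0): {"ild":[[55,97,88],[42,51],[89,25,31,37],[51,16]],"ljn":[[60,64,88,84],{"co":49,"hg":93,"q":16,"y":83}],"xjk":{"re":[64,40,18,15],"xwd":[20,56]}}
After op 4 (add /ild/0/3 71): {"ild":[[55,97,88,71],[42,51],[89,25,31,37],[51,16]],"ljn":[[60,64,88,84],{"co":49,"hg":93,"q":16,"y":83}],"xjk":{"re":[64,40,18,15],"xwd":[20,56]}}
After op 5 (add /xjk/mck 99): {"ild":[[55,97,88,71],[42,51],[89,25,31,37],[51,16]],"ljn":[[60,64,88,84],{"co":49,"hg":93,"q":16,"y":83}],"xjk":{"mck":99,"re":[64,40,18,15],"xwd":[20,56]}}
After op 6 (add /ljn/1 12): {"ild":[[55,97,88,71],[42,51],[89,25,31,37],[51,16]],"ljn":[[60,64,88,84],12,{"co":49,"hg":93,"q":16,"y":83}],"xjk":{"mck":99,"re":[64,40,18,15],"xwd":[20,56]}}
After op 7 (add /ild/4 86): {"ild":[[55,97,88,71],[42,51],[89,25,31,37],[51,16],86],"ljn":[[60,64,88,84],12,{"co":49,"hg":93,"q":16,"y":83}],"xjk":{"mck":99,"re":[64,40,18,15],"xwd":[20,56]}}
After op 8 (add /r 59): {"ild":[[55,97,88,71],[42,51],[89,25,31,37],[51,16],86],"ljn":[[60,64,88,84],12,{"co":49,"hg":93,"q":16,"y":83}],"r":59,"xjk":{"mck":99,"re":[64,40,18,15],"xwd":[20,56]}}
After op 9 (replace /ild/1/1 99): {"ild":[[55,97,88,71],[42,99],[89,25,31,37],[51,16],86],"ljn":[[60,64,88,84],12,{"co":49,"hg":93,"q":16,"y":83}],"r":59,"xjk":{"mck":99,"re":[64,40,18,15],"xwd":[20,56]}}
After op 10 (remove /xjk/re/0): {"ild":[[55,97,88,71],[42,99],[89,25,31,37],[51,16],86],"ljn":[[60,64,88,84],12,{"co":49,"hg":93,"q":16,"y":83}],"r":59,"xjk":{"mck":99,"re":[40,18,15],"xwd":[20,56]}}
After op 11 (replace /ild/2/3 15): {"ild":[[55,97,88,71],[42,99],[89,25,31,15],[51,16],86],"ljn":[[60,64,88,84],12,{"co":49,"hg":93,"q":16,"y":83}],"r":59,"xjk":{"mck":99,"re":[40,18,15],"xwd":[20,56]}}
After op 12 (replace /xjk/re 2): {"ild":[[55,97,88,71],[42,99],[89,25,31,15],[51,16],86],"ljn":[[60,64,88,84],12,{"co":49,"hg":93,"q":16,"y":83}],"r":59,"xjk":{"mck":99,"re":2,"xwd":[20,56]}}
After op 13 (add /ild/2/1 49): {"ild":[[55,97,88,71],[42,99],[89,49,25,31,15],[51,16],86],"ljn":[[60,64,88,84],12,{"co":49,"hg":93,"q":16,"y":83}],"r":59,"xjk":{"mck":99,"re":2,"xwd":[20,56]}}
After op 14 (add /xjk/xwd/2 82): {"ild":[[55,97,88,71],[42,99],[89,49,25,31,15],[51,16],86],"ljn":[[60,64,88,84],12,{"co":49,"hg":93,"q":16,"y":83}],"r":59,"xjk":{"mck":99,"re":2,"xwd":[20,56,82]}}
After op 15 (remove /ljn/2/co): {"ild":[[55,97,88,71],[42,99],[89,49,25,31,15],[51,16],86],"ljn":[[60,64,88,84],12,{"hg":93,"q":16,"y":83}],"r":59,"xjk":{"mck":99,"re":2,"xwd":[20,56,82]}}
After op 16 (add /xjk/mck 11): {"ild":[[55,97,88,71],[42,99],[89,49,25,31,15],[51,16],86],"ljn":[[60,64,88,84],12,{"hg":93,"q":16,"y":83}],"r":59,"xjk":{"mck":11,"re":2,"xwd":[20,56,82]}}
After op 17 (add /ild/0 81): {"ild":[81,[55,97,88,71],[42,99],[89,49,25,31,15],[51,16],86],"ljn":[[60,64,88,84],12,{"hg":93,"q":16,"y":83}],"r":59,"xjk":{"mck":11,"re":2,"xwd":[20,56,82]}}
Size at path /ild/2: 2

Answer: 2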